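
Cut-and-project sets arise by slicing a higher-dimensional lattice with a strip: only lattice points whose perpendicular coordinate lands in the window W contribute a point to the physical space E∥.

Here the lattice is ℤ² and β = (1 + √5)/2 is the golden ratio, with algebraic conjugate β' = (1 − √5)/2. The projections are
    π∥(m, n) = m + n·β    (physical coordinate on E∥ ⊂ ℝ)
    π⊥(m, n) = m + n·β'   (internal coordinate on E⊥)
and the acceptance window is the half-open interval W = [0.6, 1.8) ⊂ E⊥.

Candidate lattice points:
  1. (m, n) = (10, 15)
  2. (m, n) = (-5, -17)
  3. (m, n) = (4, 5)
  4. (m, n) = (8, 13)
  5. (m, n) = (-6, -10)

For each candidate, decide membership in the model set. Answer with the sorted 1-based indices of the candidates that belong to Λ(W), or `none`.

β' = (1−√5)/2 ≈ -0.61803.
[1] lift (10,15): star map gives 0.72949; window check 0.6 ≤ 0.72949 < 1.8 is true → IN Λ
[2] lift (-5,-17): star map gives 5.50658; window check 0.6 ≤ 5.50658 < 1.8 is false → out
[3] lift (4,5): star map gives 0.90983; window check 0.6 ≤ 0.90983 < 1.8 is true → IN Λ
[4] lift (8,13): star map gives -0.03444; window check 0.6 ≤ -0.03444 < 1.8 is false → out
[5] lift (-6,-10): star map gives 0.18034; window check 0.6 ≤ 0.18034 < 1.8 is false → out

1, 3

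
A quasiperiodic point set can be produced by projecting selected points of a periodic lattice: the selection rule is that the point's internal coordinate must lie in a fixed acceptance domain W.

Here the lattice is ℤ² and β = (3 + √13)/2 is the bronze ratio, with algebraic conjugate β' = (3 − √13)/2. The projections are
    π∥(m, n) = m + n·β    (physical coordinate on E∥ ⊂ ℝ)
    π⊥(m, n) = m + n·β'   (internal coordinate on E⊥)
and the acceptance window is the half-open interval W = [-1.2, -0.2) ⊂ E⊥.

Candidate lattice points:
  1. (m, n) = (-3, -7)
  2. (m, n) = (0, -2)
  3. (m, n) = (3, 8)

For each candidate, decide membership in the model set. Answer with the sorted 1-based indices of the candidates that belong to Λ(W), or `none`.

1

β' = (3−√13)/2 ≈ -0.30278.
#1 (-3,-7): internal coord -3 + (-7)·β' = -0.88057; -0.88057 ∈ [-1.2, -0.2) → IN Λ
#2 (0,-2): internal coord 0 + (-2)·β' = +0.60555; +0.60555 ∉ [-1.2, -0.2) → out
#3 (3,8): internal coord 3 + (8)·β' = +0.57779; +0.57779 ∉ [-1.2, -0.2) → out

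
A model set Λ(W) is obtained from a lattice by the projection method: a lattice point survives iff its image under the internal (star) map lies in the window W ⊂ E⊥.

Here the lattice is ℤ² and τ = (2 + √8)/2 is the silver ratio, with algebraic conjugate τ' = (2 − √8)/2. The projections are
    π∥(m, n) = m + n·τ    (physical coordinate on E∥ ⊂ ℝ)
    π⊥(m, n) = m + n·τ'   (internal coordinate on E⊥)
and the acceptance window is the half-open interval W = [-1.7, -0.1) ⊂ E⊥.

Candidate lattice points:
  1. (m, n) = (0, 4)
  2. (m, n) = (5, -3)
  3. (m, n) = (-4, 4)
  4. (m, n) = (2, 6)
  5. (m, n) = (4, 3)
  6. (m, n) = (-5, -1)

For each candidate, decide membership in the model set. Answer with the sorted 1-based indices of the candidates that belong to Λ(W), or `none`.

τ' = (2−√8)/2 ≈ -0.4142.
candidate 1: (m,n)=(0,4) → π∥ = 0+4·τ ≈ 9.6569, π⊥ = 0+4·τ' ≈ -1.6569 ∈ [-1.7, -0.1) ⇒ IN Λ
candidate 2: (m,n)=(5,-3) → π∥ = 5-3·τ ≈ -2.2426, π⊥ = 5-3·τ' ≈ 6.2426 ∉ [-1.7, -0.1) ⇒ out
candidate 3: (m,n)=(-4,4) → π∥ = -4+4·τ ≈ 5.6569, π⊥ = -4+4·τ' ≈ -5.6569 ∉ [-1.7, -0.1) ⇒ out
candidate 4: (m,n)=(2,6) → π∥ = 2+6·τ ≈ 16.4853, π⊥ = 2+6·τ' ≈ -0.4853 ∈ [-1.7, -0.1) ⇒ IN Λ
candidate 5: (m,n)=(4,3) → π∥ = 4+3·τ ≈ 11.2426, π⊥ = 4+3·τ' ≈ 2.7574 ∉ [-1.7, -0.1) ⇒ out
candidate 6: (m,n)=(-5,-1) → π∥ = -5-1·τ ≈ -7.4142, π⊥ = -5-1·τ' ≈ -4.5858 ∉ [-1.7, -0.1) ⇒ out

1, 4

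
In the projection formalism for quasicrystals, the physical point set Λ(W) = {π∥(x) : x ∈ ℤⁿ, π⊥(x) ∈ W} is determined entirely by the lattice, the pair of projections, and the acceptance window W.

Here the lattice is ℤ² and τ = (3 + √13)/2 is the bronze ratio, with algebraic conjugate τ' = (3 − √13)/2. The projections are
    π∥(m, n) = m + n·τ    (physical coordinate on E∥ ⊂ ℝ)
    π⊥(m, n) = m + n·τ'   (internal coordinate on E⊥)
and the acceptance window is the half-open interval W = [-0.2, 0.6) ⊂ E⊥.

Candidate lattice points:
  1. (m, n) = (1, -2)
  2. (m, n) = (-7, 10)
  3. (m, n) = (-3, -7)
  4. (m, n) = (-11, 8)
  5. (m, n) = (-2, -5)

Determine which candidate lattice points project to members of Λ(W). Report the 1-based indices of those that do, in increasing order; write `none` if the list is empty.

none

Compute τ' = (3−√13)/2 = -0.3028, so π⊥(m,n) = m -0.3028·n.
[1] lift (1,-2): star map gives 1.6056; window check -0.2 ≤ 1.6056 < 0.6 is false → out
[2] lift (-7,10): star map gives -10.0278; window check -0.2 ≤ -10.0278 < 0.6 is false → out
[3] lift (-3,-7): star map gives -0.8806; window check -0.2 ≤ -0.8806 < 0.6 is false → out
[4] lift (-11,8): star map gives -13.4222; window check -0.2 ≤ -13.4222 < 0.6 is false → out
[5] lift (-2,-5): star map gives -0.4861; window check -0.2 ≤ -0.4861 < 0.6 is false → out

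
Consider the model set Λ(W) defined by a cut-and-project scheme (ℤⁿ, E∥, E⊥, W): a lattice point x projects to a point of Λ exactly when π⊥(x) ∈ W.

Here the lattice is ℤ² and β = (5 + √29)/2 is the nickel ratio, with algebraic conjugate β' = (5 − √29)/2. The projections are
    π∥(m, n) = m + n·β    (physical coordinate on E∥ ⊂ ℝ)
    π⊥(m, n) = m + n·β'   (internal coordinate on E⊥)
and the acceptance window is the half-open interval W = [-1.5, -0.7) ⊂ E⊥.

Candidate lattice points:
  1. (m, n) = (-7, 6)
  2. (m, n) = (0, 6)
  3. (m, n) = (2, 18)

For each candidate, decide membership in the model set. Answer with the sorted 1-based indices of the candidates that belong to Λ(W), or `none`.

2, 3

Compute β' = (5−√29)/2 = -0.192582, so π⊥(m,n) = m -0.192582·n.
[1] lift (-7,6): star map gives -8.155494; window check -1.5 ≤ -8.155494 < -0.7 is false → out
[2] lift (0,6): star map gives -1.155494; window check -1.5 ≤ -1.155494 < -0.7 is true → IN Λ
[3] lift (2,18): star map gives -1.466483; window check -1.5 ≤ -1.466483 < -0.7 is true → IN Λ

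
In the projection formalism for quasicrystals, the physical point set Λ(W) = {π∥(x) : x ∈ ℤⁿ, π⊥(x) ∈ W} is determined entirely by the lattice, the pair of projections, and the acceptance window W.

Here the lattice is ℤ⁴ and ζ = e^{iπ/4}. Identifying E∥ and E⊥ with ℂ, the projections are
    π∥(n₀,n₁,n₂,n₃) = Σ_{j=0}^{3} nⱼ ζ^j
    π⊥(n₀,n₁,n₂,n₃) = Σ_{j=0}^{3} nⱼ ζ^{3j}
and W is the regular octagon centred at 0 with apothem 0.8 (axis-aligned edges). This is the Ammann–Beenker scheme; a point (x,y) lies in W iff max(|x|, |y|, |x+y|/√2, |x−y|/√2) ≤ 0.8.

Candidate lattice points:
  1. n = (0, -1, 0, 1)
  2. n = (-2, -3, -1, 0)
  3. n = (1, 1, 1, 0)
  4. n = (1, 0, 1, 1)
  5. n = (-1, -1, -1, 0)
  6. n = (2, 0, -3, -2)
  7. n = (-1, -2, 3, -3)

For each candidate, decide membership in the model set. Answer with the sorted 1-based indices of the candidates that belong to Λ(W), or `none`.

3, 5

Internal map: ζ^{3j} for j=0..3 gives (1,0), (−√2/2,√2/2), (0,−1), (√2/2,√2/2).
#1 (0, -1, 0, 1): internal (1.4142, 0.0000); octagon support 1.4142 vs apothem 0.8 → ∉ W
#2 (-2, -3, -1, 0): internal (0.1213, -1.1213); octagon support 1.1213 vs apothem 0.8 → ∉ W
#3 (1, 1, 1, 0): internal (0.2929, -0.2929); octagon support 0.4142 vs apothem 0.8 → ∈ W
#4 (1, 0, 1, 1): internal (1.7071, -0.2929); octagon support 1.7071 vs apothem 0.8 → ∉ W
#5 (-1, -1, -1, 0): internal (-0.2929, 0.2929); octagon support 0.4142 vs apothem 0.8 → ∈ W
#6 (2, 0, -3, -2): internal (0.5858, 1.5858); octagon support 1.5858 vs apothem 0.8 → ∉ W
#7 (-1, -2, 3, -3): internal (-1.7071, -6.5355); octagon support 6.5355 vs apothem 0.8 → ∉ W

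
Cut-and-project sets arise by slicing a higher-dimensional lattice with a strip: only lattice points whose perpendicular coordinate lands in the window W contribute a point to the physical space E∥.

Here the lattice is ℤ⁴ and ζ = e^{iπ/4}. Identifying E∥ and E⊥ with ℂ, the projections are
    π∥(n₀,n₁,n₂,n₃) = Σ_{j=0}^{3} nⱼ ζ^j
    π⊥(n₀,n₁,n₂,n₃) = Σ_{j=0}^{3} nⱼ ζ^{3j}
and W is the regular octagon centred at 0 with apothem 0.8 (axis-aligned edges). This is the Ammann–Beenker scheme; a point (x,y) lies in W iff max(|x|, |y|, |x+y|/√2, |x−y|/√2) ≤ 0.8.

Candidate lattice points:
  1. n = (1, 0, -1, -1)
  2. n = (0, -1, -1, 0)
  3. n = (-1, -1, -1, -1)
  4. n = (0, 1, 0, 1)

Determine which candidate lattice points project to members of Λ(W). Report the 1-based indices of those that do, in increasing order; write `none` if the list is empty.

1, 2

π⊥(n) = n₀ + n₁ζ³ + n₂ζ⁶ + n₃ζ⁹ where ζ = e^{iπ/4}.
#1 (1, 0, -1, -1): internal (0.29289, 0.29289); octagon support 0.41421 vs apothem 0.8 → ∈ W
#2 (0, -1, -1, 0): internal (0.70711, 0.29289); octagon support 0.70711 vs apothem 0.8 → ∈ W
#3 (-1, -1, -1, -1): internal (-1.00000, -0.41421); octagon support 1.00000 vs apothem 0.8 → ∉ W
#4 (0, 1, 0, 1): internal (0.00000, 1.41421); octagon support 1.41421 vs apothem 0.8 → ∉ W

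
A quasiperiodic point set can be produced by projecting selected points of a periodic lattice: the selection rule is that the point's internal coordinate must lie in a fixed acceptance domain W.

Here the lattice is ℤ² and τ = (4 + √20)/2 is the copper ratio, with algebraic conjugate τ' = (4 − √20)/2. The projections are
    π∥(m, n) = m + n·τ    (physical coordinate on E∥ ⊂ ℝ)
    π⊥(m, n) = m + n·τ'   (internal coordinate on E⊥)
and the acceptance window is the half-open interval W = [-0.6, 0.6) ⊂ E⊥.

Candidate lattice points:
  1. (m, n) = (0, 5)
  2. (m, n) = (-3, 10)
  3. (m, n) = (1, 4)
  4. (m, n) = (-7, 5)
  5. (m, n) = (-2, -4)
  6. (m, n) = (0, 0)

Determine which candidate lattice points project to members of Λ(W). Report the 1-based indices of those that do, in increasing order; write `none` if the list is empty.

Compute τ' = (4−√20)/2 = -0.23607, so π⊥(m,n) = m -0.23607·n.
[1] lift (0,5): star map gives -1.18034; window check -0.6 ≤ -1.18034 < 0.6 is false → out
[2] lift (-3,10): star map gives -5.36068; window check -0.6 ≤ -5.36068 < 0.6 is false → out
[3] lift (1,4): star map gives 0.05573; window check -0.6 ≤ 0.05573 < 0.6 is true → IN Λ
[4] lift (-7,5): star map gives -8.18034; window check -0.6 ≤ -8.18034 < 0.6 is false → out
[5] lift (-2,-4): star map gives -1.05573; window check -0.6 ≤ -1.05573 < 0.6 is false → out
[6] lift (0,0): star map gives 0.00000; window check -0.6 ≤ 0.00000 < 0.6 is true → IN Λ

3, 6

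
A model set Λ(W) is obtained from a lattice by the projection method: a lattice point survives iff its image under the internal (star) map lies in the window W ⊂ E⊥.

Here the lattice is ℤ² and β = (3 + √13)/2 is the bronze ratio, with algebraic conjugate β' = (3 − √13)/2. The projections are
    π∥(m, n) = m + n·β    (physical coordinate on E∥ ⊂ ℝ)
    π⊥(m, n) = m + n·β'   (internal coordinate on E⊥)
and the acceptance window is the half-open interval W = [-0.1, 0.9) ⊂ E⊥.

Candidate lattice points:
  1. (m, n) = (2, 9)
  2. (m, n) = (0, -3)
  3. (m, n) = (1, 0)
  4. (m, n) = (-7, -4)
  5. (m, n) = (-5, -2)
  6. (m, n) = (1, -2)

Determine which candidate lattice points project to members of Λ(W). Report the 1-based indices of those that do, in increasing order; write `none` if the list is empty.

none

Compute β' = (3−√13)/2 = -0.30278, so π⊥(m,n) = m -0.30278·n.
candidate 1: (m,n)=(2,9) → π∥ = 2+9·β ≈ 31.72498, π⊥ = 2+9·β' ≈ -0.72498 ∉ [-0.1, 0.9) ⇒ out
candidate 2: (m,n)=(0,-3) → π∥ = 0-3·β ≈ -9.90833, π⊥ = 0-3·β' ≈ 0.90833 ∉ [-0.1, 0.9) ⇒ out
candidate 3: (m,n)=(1,0) → π∥ = 1+0·β ≈ 1.00000, π⊥ = 1+0·β' ≈ 1.00000 ∉ [-0.1, 0.9) ⇒ out
candidate 4: (m,n)=(-7,-4) → π∥ = -7-4·β ≈ -20.21110, π⊥ = -7-4·β' ≈ -5.78890 ∉ [-0.1, 0.9) ⇒ out
candidate 5: (m,n)=(-5,-2) → π∥ = -5-2·β ≈ -11.60555, π⊥ = -5-2·β' ≈ -4.39445 ∉ [-0.1, 0.9) ⇒ out
candidate 6: (m,n)=(1,-2) → π∥ = 1-2·β ≈ -5.60555, π⊥ = 1-2·β' ≈ 1.60555 ∉ [-0.1, 0.9) ⇒ out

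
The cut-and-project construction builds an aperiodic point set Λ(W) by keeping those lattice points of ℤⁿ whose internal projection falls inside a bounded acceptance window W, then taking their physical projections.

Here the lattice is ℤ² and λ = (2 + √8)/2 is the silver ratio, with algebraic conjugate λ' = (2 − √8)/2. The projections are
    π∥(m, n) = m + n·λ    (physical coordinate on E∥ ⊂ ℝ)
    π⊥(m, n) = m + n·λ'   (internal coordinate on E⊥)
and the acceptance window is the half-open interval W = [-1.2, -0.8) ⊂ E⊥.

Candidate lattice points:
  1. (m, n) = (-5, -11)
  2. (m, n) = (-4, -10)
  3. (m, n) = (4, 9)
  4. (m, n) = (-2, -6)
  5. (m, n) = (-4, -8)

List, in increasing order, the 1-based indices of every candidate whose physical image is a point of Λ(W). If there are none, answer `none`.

none

Compute λ' = (2−√8)/2 = -0.41421, so π⊥(m,n) = m -0.41421·n.
[1] lift (-5,-11): star map gives -0.44365; window check -1.2 ≤ -0.44365 < -0.8 is false → out
[2] lift (-4,-10): star map gives 0.14214; window check -1.2 ≤ 0.14214 < -0.8 is false → out
[3] lift (4,9): star map gives 0.27208; window check -1.2 ≤ 0.27208 < -0.8 is false → out
[4] lift (-2,-6): star map gives 0.48528; window check -1.2 ≤ 0.48528 < -0.8 is false → out
[5] lift (-4,-8): star map gives -0.68629; window check -1.2 ≤ -0.68629 < -0.8 is false → out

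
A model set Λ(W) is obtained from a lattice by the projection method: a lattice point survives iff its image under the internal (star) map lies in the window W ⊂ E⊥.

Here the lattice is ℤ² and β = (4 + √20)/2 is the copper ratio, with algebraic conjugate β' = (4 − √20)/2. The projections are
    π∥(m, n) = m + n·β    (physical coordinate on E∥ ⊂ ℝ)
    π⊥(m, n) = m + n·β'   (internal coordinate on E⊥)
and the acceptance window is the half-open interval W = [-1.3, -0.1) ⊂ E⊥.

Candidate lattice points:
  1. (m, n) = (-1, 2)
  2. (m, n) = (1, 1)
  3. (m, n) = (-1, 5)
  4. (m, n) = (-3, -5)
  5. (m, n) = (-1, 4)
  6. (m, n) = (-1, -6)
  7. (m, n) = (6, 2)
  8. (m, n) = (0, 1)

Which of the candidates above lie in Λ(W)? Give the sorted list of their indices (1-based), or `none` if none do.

8

Numerically β ≈ 4.23607 and β' = −1/β ≈ -0.23607.
#1 (-1,2): internal coord -1 + (2)·β' = -1.47214; -1.47214 ∉ [-1.3, -0.1) → out
#2 (1,1): internal coord 1 + (1)·β' = +0.76393; +0.76393 ∉ [-1.3, -0.1) → out
#3 (-1,5): internal coord -1 + (5)·β' = -2.18034; -2.18034 ∉ [-1.3, -0.1) → out
#4 (-3,-5): internal coord -3 + (-5)·β' = -1.81966; -1.81966 ∉ [-1.3, -0.1) → out
#5 (-1,4): internal coord -1 + (4)·β' = -1.94427; -1.94427 ∉ [-1.3, -0.1) → out
#6 (-1,-6): internal coord -1 + (-6)·β' = +0.41641; +0.41641 ∉ [-1.3, -0.1) → out
#7 (6,2): internal coord 6 + (2)·β' = +5.52786; +5.52786 ∉ [-1.3, -0.1) → out
#8 (0,1): internal coord 0 + (1)·β' = -0.23607; -0.23607 ∈ [-1.3, -0.1) → IN Λ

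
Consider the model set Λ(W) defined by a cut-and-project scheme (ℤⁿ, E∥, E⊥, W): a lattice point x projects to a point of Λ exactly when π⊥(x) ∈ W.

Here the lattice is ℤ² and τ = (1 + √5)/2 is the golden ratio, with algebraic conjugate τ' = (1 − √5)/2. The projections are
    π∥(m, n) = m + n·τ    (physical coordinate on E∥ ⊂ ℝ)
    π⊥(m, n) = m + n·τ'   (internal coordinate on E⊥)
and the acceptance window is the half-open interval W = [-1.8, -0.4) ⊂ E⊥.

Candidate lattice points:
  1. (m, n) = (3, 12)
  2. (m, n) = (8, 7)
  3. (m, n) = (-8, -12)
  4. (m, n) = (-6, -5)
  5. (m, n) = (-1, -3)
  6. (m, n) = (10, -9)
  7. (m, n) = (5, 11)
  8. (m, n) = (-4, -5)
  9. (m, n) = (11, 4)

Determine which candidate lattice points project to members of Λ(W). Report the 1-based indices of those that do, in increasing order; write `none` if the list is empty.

3, 7, 8

Numerically τ ≈ 1.61803 and τ' = −1/τ ≈ -0.61803.
candidate 1: (m,n)=(3,12) → π∥ = 3+12·τ ≈ 22.41641, π⊥ = 3+12·τ' ≈ -4.41641 ∉ [-1.8, -0.4) ⇒ out
candidate 2: (m,n)=(8,7) → π∥ = 8+7·τ ≈ 19.32624, π⊥ = 8+7·τ' ≈ 3.67376 ∉ [-1.8, -0.4) ⇒ out
candidate 3: (m,n)=(-8,-12) → π∥ = -8-12·τ ≈ -27.41641, π⊥ = -8-12·τ' ≈ -0.58359 ∈ [-1.8, -0.4) ⇒ IN Λ
candidate 4: (m,n)=(-6,-5) → π∥ = -6-5·τ ≈ -14.09017, π⊥ = -6-5·τ' ≈ -2.90983 ∉ [-1.8, -0.4) ⇒ out
candidate 5: (m,n)=(-1,-3) → π∥ = -1-3·τ ≈ -5.85410, π⊥ = -1-3·τ' ≈ 0.85410 ∉ [-1.8, -0.4) ⇒ out
candidate 6: (m,n)=(10,-9) → π∥ = 10-9·τ ≈ -4.56231, π⊥ = 10-9·τ' ≈ 15.56231 ∉ [-1.8, -0.4) ⇒ out
candidate 7: (m,n)=(5,11) → π∥ = 5+11·τ ≈ 22.79837, π⊥ = 5+11·τ' ≈ -1.79837 ∈ [-1.8, -0.4) ⇒ IN Λ
candidate 8: (m,n)=(-4,-5) → π∥ = -4-5·τ ≈ -12.09017, π⊥ = -4-5·τ' ≈ -0.90983 ∈ [-1.8, -0.4) ⇒ IN Λ
candidate 9: (m,n)=(11,4) → π∥ = 11+4·τ ≈ 17.47214, π⊥ = 11+4·τ' ≈ 8.52786 ∉ [-1.8, -0.4) ⇒ out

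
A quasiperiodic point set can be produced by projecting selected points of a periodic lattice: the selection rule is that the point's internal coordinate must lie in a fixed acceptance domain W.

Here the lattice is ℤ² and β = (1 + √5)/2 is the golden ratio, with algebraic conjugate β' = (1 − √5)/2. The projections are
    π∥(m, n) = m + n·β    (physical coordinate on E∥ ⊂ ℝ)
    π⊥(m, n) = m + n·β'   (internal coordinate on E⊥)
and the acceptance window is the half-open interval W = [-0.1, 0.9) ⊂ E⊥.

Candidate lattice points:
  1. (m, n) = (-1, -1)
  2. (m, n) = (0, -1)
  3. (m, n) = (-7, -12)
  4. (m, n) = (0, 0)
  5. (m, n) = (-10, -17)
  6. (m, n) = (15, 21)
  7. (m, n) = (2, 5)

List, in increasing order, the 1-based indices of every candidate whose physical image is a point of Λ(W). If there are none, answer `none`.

2, 3, 4, 5

Compute β' = (1−√5)/2 = -0.618034, so π⊥(m,n) = m -0.618034·n.
[1] lift (-1,-1): star map gives -0.381966; window check -0.1 ≤ -0.381966 < 0.9 is false → out
[2] lift (0,-1): star map gives 0.618034; window check -0.1 ≤ 0.618034 < 0.9 is true → IN Λ
[3] lift (-7,-12): star map gives 0.416408; window check -0.1 ≤ 0.416408 < 0.9 is true → IN Λ
[4] lift (0,0): star map gives 0.000000; window check -0.1 ≤ 0.000000 < 0.9 is true → IN Λ
[5] lift (-10,-17): star map gives 0.506578; window check -0.1 ≤ 0.506578 < 0.9 is true → IN Λ
[6] lift (15,21): star map gives 2.021286; window check -0.1 ≤ 2.021286 < 0.9 is false → out
[7] lift (2,5): star map gives -1.090170; window check -0.1 ≤ -1.090170 < 0.9 is false → out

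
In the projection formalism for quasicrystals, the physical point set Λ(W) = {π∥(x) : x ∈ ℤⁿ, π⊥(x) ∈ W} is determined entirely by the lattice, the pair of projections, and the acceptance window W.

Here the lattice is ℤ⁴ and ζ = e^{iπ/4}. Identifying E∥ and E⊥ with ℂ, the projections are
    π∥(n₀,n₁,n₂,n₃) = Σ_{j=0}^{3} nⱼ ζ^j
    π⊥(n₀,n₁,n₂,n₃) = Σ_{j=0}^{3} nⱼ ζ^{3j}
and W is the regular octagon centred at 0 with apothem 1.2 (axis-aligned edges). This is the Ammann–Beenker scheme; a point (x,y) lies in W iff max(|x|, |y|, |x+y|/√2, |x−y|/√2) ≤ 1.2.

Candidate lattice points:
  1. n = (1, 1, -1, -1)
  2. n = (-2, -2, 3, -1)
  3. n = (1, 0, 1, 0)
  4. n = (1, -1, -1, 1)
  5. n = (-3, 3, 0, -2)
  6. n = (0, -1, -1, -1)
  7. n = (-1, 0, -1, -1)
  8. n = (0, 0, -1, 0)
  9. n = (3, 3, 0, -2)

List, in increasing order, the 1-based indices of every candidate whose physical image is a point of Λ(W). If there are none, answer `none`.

1, 6, 8, 9

With ζ = e^{iπ/4} the internal vectors are ζ^0,ζ^3,ζ^6,ζ^9.
#1 (1, 1, -1, -1): internal (-0.4142, 1.0000); octagon support 1.0000 vs apothem 1.2 → ∈ W
#2 (-2, -2, 3, -1): internal (-1.2929, -5.1213); octagon support 5.1213 vs apothem 1.2 → ∉ W
#3 (1, 0, 1, 0): internal (1.0000, -1.0000); octagon support 1.4142 vs apothem 1.2 → ∉ W
#4 (1, -1, -1, 1): internal (2.4142, 1.0000); octagon support 2.4142 vs apothem 1.2 → ∉ W
#5 (-3, 3, 0, -2): internal (-6.5355, 0.7071); octagon support 6.5355 vs apothem 1.2 → ∉ W
#6 (0, -1, -1, -1): internal (0.0000, -0.4142); octagon support 0.4142 vs apothem 1.2 → ∈ W
#7 (-1, 0, -1, -1): internal (-1.7071, 0.2929); octagon support 1.7071 vs apothem 1.2 → ∉ W
#8 (0, 0, -1, 0): internal (0.0000, 1.0000); octagon support 1.0000 vs apothem 1.2 → ∈ W
#9 (3, 3, 0, -2): internal (-0.5355, 0.7071); octagon support 0.8787 vs apothem 1.2 → ∈ W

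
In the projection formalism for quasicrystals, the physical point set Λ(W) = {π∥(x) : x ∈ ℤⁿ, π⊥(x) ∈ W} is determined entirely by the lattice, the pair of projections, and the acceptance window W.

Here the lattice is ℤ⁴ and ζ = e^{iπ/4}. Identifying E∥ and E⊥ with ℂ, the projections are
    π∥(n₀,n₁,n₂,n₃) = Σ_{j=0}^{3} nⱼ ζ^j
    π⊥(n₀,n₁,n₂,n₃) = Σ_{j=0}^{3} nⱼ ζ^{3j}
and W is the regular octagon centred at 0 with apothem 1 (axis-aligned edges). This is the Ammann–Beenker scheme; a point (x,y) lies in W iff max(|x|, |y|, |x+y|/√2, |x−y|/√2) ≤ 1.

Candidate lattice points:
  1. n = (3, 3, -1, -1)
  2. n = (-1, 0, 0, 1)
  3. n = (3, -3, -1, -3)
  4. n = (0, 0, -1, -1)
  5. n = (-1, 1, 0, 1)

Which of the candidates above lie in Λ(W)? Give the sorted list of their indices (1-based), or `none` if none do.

2, 4

With ζ = e^{iπ/4} the internal vectors are ζ^0,ζ^3,ζ^6,ζ^9.
candidate 1: n = (3, 3, -1, -1) → π⊥ ≈ (+0.1716, +2.4142); max(|x|,|y|,|x±y|/√2) = 2.4142 > 1 ⇒ ∉ W
candidate 2: n = (-1, 0, 0, 1) → π⊥ ≈ (-0.2929, +0.7071); max(|x|,|y|,|x±y|/√2) = 0.7071 ≤ 1 ⇒ ∈ W
candidate 3: n = (3, -3, -1, -3) → π⊥ ≈ (+3.0000, -3.2426); max(|x|,|y|,|x±y|/√2) = 4.4142 > 1 ⇒ ∉ W
candidate 4: n = (0, 0, -1, -1) → π⊥ ≈ (-0.7071, +0.2929); max(|x|,|y|,|x±y|/√2) = 0.7071 ≤ 1 ⇒ ∈ W
candidate 5: n = (-1, 1, 0, 1) → π⊥ ≈ (-1.0000, +1.4142); max(|x|,|y|,|x±y|/√2) = 1.7071 > 1 ⇒ ∉ W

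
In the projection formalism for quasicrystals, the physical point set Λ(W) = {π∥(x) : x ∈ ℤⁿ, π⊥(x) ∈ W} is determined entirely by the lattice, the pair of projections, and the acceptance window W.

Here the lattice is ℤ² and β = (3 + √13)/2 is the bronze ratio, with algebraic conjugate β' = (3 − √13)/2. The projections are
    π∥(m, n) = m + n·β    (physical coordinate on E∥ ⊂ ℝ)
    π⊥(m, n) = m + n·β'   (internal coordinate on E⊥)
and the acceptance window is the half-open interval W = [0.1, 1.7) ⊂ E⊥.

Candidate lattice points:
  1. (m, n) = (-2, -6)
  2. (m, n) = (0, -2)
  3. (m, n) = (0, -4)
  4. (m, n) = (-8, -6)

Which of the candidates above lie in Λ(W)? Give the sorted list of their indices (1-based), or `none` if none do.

2, 3

Compute β' = (3−√13)/2 = -0.302776, so π⊥(m,n) = m -0.302776·n.
[1] lift (-2,-6): star map gives -0.183346; window check 0.1 ≤ -0.183346 < 1.7 is false → out
[2] lift (0,-2): star map gives 0.605551; window check 0.1 ≤ 0.605551 < 1.7 is true → IN Λ
[3] lift (0,-4): star map gives 1.211103; window check 0.1 ≤ 1.211103 < 1.7 is true → IN Λ
[4] lift (-8,-6): star map gives -6.183346; window check 0.1 ≤ -6.183346 < 1.7 is false → out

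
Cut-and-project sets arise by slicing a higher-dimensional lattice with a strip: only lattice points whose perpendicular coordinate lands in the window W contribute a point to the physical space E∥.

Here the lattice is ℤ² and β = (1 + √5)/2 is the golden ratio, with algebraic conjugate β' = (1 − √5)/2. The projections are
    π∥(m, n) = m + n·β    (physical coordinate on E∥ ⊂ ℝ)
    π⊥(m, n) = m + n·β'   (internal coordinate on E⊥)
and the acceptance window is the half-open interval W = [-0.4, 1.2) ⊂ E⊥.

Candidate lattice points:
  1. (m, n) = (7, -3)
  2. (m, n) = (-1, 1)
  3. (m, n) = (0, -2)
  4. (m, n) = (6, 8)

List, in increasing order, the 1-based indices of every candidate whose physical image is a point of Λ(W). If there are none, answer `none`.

Numerically β ≈ 1.618034 and β' = −1/β ≈ -0.618034.
[1] lift (7,-3): star map gives 8.854102; window check -0.4 ≤ 8.854102 < 1.2 is false → out
[2] lift (-1,1): star map gives -1.618034; window check -0.4 ≤ -1.618034 < 1.2 is false → out
[3] lift (0,-2): star map gives 1.236068; window check -0.4 ≤ 1.236068 < 1.2 is false → out
[4] lift (6,8): star map gives 1.055728; window check -0.4 ≤ 1.055728 < 1.2 is true → IN Λ

4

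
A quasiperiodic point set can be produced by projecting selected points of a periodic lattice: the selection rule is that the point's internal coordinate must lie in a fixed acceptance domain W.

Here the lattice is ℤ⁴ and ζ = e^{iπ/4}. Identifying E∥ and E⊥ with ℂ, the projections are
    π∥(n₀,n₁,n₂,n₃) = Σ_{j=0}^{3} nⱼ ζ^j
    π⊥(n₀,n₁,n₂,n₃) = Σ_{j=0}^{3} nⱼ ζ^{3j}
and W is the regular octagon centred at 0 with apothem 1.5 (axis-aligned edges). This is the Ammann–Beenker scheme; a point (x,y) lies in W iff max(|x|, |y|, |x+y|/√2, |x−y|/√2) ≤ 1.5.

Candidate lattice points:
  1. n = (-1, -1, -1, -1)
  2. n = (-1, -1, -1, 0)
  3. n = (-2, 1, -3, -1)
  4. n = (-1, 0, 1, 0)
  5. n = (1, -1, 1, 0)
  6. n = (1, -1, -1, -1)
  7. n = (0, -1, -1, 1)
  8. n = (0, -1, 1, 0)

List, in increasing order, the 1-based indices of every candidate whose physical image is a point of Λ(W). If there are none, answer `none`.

1, 2, 4, 6

With ζ = e^{iπ/4} the internal vectors are ζ^0,ζ^3,ζ^6,ζ^9.
#1 (-1, -1, -1, -1): internal (-1.0000, -0.4142); octagon support 1.0000 vs apothem 1.5 → ∈ W
#2 (-1, -1, -1, 0): internal (-0.2929, 0.2929); octagon support 0.4142 vs apothem 1.5 → ∈ W
#3 (-2, 1, -3, -1): internal (-3.4142, 3.0000); octagon support 4.5355 vs apothem 1.5 → ∉ W
#4 (-1, 0, 1, 0): internal (-1.0000, -1.0000); octagon support 1.4142 vs apothem 1.5 → ∈ W
#5 (1, -1, 1, 0): internal (1.7071, -1.7071); octagon support 2.4142 vs apothem 1.5 → ∉ W
#6 (1, -1, -1, -1): internal (1.0000, -0.4142); octagon support 1.0000 vs apothem 1.5 → ∈ W
#7 (0, -1, -1, 1): internal (1.4142, 1.0000); octagon support 1.7071 vs apothem 1.5 → ∉ W
#8 (0, -1, 1, 0): internal (0.7071, -1.7071); octagon support 1.7071 vs apothem 1.5 → ∉ W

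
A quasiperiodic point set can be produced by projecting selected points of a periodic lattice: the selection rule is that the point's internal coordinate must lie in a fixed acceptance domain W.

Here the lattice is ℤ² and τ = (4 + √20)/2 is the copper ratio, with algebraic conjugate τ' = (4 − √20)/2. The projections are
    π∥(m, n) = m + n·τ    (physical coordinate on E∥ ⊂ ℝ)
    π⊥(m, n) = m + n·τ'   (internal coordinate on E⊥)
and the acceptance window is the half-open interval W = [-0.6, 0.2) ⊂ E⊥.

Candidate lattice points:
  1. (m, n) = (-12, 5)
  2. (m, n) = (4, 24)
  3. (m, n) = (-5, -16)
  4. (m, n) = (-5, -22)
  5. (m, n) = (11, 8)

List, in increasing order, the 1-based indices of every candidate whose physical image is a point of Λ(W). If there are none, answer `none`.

4

Numerically τ ≈ 4.2361 and τ' = −1/τ ≈ -0.2361.
#1 (-12,5): internal coord -12 + (5)·τ' = -13.1803; -13.1803 ∉ [-0.6, 0.2) → out
#2 (4,24): internal coord 4 + (24)·τ' = -1.6656; -1.6656 ∉ [-0.6, 0.2) → out
#3 (-5,-16): internal coord -5 + (-16)·τ' = -1.2229; -1.2229 ∉ [-0.6, 0.2) → out
#4 (-5,-22): internal coord -5 + (-22)·τ' = +0.1935; +0.1935 ∈ [-0.6, 0.2) → IN Λ
#5 (11,8): internal coord 11 + (8)·τ' = +9.1115; +9.1115 ∉ [-0.6, 0.2) → out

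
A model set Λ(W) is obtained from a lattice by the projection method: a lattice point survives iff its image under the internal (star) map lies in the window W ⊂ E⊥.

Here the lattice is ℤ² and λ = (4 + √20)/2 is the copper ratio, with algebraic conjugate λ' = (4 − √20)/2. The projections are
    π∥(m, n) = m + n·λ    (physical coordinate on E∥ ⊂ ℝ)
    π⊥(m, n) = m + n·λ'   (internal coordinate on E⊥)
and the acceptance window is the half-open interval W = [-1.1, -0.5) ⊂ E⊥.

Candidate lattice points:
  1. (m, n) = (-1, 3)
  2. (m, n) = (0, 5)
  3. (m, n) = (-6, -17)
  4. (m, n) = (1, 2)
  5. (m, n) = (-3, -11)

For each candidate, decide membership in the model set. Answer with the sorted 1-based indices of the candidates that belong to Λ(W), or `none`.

Numerically λ ≈ 4.23607 and λ' = −1/λ ≈ -0.23607.
candidate 1: (m,n)=(-1,3) → π∥ = -1+3·λ ≈ 11.70820, π⊥ = -1+3·λ' ≈ -1.70820 ∉ [-1.1, -0.5) ⇒ out
candidate 2: (m,n)=(0,5) → π∥ = 0+5·λ ≈ 21.18034, π⊥ = 0+5·λ' ≈ -1.18034 ∉ [-1.1, -0.5) ⇒ out
candidate 3: (m,n)=(-6,-17) → π∥ = -6-17·λ ≈ -78.01316, π⊥ = -6-17·λ' ≈ -1.98684 ∉ [-1.1, -0.5) ⇒ out
candidate 4: (m,n)=(1,2) → π∥ = 1+2·λ ≈ 9.47214, π⊥ = 1+2·λ' ≈ 0.52786 ∉ [-1.1, -0.5) ⇒ out
candidate 5: (m,n)=(-3,-11) → π∥ = -3-11·λ ≈ -49.59675, π⊥ = -3-11·λ' ≈ -0.40325 ∉ [-1.1, -0.5) ⇒ out

none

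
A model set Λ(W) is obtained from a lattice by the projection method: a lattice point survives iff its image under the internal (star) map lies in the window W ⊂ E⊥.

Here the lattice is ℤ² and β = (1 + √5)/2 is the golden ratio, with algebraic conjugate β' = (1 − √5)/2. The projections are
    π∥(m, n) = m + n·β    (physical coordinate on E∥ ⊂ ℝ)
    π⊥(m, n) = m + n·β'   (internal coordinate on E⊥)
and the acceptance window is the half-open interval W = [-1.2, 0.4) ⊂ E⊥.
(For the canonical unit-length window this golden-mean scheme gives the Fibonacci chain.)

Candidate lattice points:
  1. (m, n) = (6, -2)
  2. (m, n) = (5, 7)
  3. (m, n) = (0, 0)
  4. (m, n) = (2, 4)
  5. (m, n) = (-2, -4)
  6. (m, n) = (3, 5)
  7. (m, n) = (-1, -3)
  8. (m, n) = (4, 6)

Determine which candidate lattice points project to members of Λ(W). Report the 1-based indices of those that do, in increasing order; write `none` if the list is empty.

3, 4, 6, 8

Numerically β ≈ 1.61803 and β' = −1/β ≈ -0.61803.
[1] lift (6,-2): star map gives 7.23607; window check -1.2 ≤ 7.23607 < 0.4 is false → out
[2] lift (5,7): star map gives 0.67376; window check -1.2 ≤ 0.67376 < 0.4 is false → out
[3] lift (0,0): star map gives 0.00000; window check -1.2 ≤ 0.00000 < 0.4 is true → IN Λ
[4] lift (2,4): star map gives -0.47214; window check -1.2 ≤ -0.47214 < 0.4 is true → IN Λ
[5] lift (-2,-4): star map gives 0.47214; window check -1.2 ≤ 0.47214 < 0.4 is false → out
[6] lift (3,5): star map gives -0.09017; window check -1.2 ≤ -0.09017 < 0.4 is true → IN Λ
[7] lift (-1,-3): star map gives 0.85410; window check -1.2 ≤ 0.85410 < 0.4 is false → out
[8] lift (4,6): star map gives 0.29180; window check -1.2 ≤ 0.29180 < 0.4 is true → IN Λ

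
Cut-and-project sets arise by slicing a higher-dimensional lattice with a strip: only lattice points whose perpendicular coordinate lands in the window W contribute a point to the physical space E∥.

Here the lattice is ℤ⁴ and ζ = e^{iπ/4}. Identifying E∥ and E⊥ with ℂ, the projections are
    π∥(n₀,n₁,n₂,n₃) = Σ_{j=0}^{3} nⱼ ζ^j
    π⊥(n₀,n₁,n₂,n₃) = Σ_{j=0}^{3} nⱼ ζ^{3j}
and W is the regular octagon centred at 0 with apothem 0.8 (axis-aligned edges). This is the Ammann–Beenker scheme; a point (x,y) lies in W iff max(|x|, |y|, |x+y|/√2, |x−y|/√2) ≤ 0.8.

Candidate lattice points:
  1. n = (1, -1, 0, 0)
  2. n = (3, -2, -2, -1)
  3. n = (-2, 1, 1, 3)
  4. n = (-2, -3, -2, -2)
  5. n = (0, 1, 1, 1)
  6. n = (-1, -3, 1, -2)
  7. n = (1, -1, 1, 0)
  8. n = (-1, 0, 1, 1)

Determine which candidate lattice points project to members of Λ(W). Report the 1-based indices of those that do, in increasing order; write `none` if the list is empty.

With ζ = e^{iπ/4} the internal vectors are ζ^0,ζ^3,ζ^6,ζ^9.
#1 (1, -1, 0, 0): internal (1.707107, -0.707107); octagon support 1.707107 vs apothem 0.8 → ∉ W
#2 (3, -2, -2, -1): internal (3.707107, -0.121320); octagon support 3.707107 vs apothem 0.8 → ∉ W
#3 (-2, 1, 1, 3): internal (-0.585786, 1.828427); octagon support 1.828427 vs apothem 0.8 → ∉ W
#4 (-2, -3, -2, -2): internal (-1.292893, -1.535534); octagon support 2.000000 vs apothem 0.8 → ∉ W
#5 (0, 1, 1, 1): internal (0.000000, 0.414214); octagon support 0.414214 vs apothem 0.8 → ∈ W
#6 (-1, -3, 1, -2): internal (-0.292893, -4.535534); octagon support 4.535534 vs apothem 0.8 → ∉ W
#7 (1, -1, 1, 0): internal (1.707107, -1.707107); octagon support 2.414214 vs apothem 0.8 → ∉ W
#8 (-1, 0, 1, 1): internal (-0.292893, -0.292893); octagon support 0.414214 vs apothem 0.8 → ∈ W

5, 8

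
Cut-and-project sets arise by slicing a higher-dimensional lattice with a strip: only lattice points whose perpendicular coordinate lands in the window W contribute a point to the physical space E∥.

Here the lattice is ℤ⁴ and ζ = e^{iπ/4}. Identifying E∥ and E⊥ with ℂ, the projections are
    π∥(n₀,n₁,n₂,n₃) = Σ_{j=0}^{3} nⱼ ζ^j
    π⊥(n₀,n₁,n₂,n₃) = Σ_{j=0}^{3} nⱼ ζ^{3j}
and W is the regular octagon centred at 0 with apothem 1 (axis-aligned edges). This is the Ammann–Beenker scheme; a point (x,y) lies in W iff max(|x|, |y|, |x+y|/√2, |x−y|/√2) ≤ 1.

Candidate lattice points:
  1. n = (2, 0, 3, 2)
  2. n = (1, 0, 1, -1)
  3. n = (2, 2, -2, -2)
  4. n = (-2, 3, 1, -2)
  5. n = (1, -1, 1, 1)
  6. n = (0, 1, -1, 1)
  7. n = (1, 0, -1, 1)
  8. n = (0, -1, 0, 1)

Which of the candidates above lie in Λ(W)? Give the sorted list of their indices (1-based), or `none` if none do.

Internal map: ζ^{3j} for j=0..3 gives (1,0), (−√2/2,√2/2), (0,−1), (√2/2,√2/2).
candidate 1: n = (2, 0, 3, 2) → π⊥ ≈ (+3.414214, -1.585786); max(|x|,|y|,|x±y|/√2) = 3.535534 > 1 ⇒ ∉ W
candidate 2: n = (1, 0, 1, -1) → π⊥ ≈ (+0.292893, -1.707107); max(|x|,|y|,|x±y|/√2) = 1.707107 > 1 ⇒ ∉ W
candidate 3: n = (2, 2, -2, -2) → π⊥ ≈ (-0.828427, +2.000000); max(|x|,|y|,|x±y|/√2) = 2.000000 > 1 ⇒ ∉ W
candidate 4: n = (-2, 3, 1, -2) → π⊥ ≈ (-5.535534, -0.292893); max(|x|,|y|,|x±y|/√2) = 5.535534 > 1 ⇒ ∉ W
candidate 5: n = (1, -1, 1, 1) → π⊥ ≈ (+2.414214, -1.000000); max(|x|,|y|,|x±y|/√2) = 2.414214 > 1 ⇒ ∉ W
candidate 6: n = (0, 1, -1, 1) → π⊥ ≈ (+0.000000, +2.414214); max(|x|,|y|,|x±y|/√2) = 2.414214 > 1 ⇒ ∉ W
candidate 7: n = (1, 0, -1, 1) → π⊥ ≈ (+1.707107, +1.707107); max(|x|,|y|,|x±y|/√2) = 2.414214 > 1 ⇒ ∉ W
candidate 8: n = (0, -1, 0, 1) → π⊥ ≈ (+1.414214, +0.000000); max(|x|,|y|,|x±y|/√2) = 1.414214 > 1 ⇒ ∉ W

none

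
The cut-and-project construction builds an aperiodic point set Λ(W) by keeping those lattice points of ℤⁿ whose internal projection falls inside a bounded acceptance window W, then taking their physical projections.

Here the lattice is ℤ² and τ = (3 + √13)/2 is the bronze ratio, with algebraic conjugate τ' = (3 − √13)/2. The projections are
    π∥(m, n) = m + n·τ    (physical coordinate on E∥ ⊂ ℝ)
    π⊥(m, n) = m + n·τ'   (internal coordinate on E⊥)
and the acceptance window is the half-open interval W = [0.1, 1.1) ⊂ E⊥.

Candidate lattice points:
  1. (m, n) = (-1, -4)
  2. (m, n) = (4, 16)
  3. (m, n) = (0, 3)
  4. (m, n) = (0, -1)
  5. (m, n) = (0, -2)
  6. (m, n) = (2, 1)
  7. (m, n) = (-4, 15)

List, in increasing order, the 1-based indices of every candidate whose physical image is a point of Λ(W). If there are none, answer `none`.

1, 4, 5

Numerically τ ≈ 3.302776 and τ' = −1/τ ≈ -0.302776.
candidate 1: (m,n)=(-1,-4) → π∥ = -1-4·τ ≈ -14.211103, π⊥ = -1-4·τ' ≈ 0.211103 ∈ [0.1, 1.1) ⇒ IN Λ
candidate 2: (m,n)=(4,16) → π∥ = 4+16·τ ≈ 56.844410, π⊥ = 4+16·τ' ≈ -0.844410 ∉ [0.1, 1.1) ⇒ out
candidate 3: (m,n)=(0,3) → π∥ = 0+3·τ ≈ 9.908327, π⊥ = 0+3·τ' ≈ -0.908327 ∉ [0.1, 1.1) ⇒ out
candidate 4: (m,n)=(0,-1) → π∥ = 0-1·τ ≈ -3.302776, π⊥ = 0-1·τ' ≈ 0.302776 ∈ [0.1, 1.1) ⇒ IN Λ
candidate 5: (m,n)=(0,-2) → π∥ = 0-2·τ ≈ -6.605551, π⊥ = 0-2·τ' ≈ 0.605551 ∈ [0.1, 1.1) ⇒ IN Λ
candidate 6: (m,n)=(2,1) → π∥ = 2+1·τ ≈ 5.302776, π⊥ = 2+1·τ' ≈ 1.697224 ∉ [0.1, 1.1) ⇒ out
candidate 7: (m,n)=(-4,15) → π∥ = -4+15·τ ≈ 45.541635, π⊥ = -4+15·τ' ≈ -8.541635 ∉ [0.1, 1.1) ⇒ out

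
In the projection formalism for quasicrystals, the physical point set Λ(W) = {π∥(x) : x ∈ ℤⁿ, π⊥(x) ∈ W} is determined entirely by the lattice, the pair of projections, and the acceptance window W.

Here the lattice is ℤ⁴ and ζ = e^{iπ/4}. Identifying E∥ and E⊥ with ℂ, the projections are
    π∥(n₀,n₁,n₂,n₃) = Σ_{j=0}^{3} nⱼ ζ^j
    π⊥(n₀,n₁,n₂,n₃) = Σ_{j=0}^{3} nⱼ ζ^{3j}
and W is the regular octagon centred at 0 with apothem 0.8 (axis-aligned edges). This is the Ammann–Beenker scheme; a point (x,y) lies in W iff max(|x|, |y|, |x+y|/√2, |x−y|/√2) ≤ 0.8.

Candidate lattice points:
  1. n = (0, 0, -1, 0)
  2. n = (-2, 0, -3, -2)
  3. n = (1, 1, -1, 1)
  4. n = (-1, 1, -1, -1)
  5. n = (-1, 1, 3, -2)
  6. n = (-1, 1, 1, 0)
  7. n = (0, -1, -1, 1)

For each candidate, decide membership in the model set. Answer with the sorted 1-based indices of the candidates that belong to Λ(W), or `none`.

π⊥(n) = n₀ + n₁ζ³ + n₂ζ⁶ + n₃ζ⁹ where ζ = e^{iπ/4}.
candidate 1: n = (0, 0, -1, 0) → π⊥ ≈ (+0.0000, +1.0000); max(|x|,|y|,|x±y|/√2) = 1.0000 > 0.8 ⇒ ∉ W
candidate 2: n = (-2, 0, -3, -2) → π⊥ ≈ (-3.4142, +1.5858); max(|x|,|y|,|x±y|/√2) = 3.5355 > 0.8 ⇒ ∉ W
candidate 3: n = (1, 1, -1, 1) → π⊥ ≈ (+1.0000, +2.4142); max(|x|,|y|,|x±y|/√2) = 2.4142 > 0.8 ⇒ ∉ W
candidate 4: n = (-1, 1, -1, -1) → π⊥ ≈ (-2.4142, +1.0000); max(|x|,|y|,|x±y|/√2) = 2.4142 > 0.8 ⇒ ∉ W
candidate 5: n = (-1, 1, 3, -2) → π⊥ ≈ (-3.1213, -3.7071); max(|x|,|y|,|x±y|/√2) = 4.8284 > 0.8 ⇒ ∉ W
candidate 6: n = (-1, 1, 1, 0) → π⊥ ≈ (-1.7071, -0.2929); max(|x|,|y|,|x±y|/√2) = 1.7071 > 0.8 ⇒ ∉ W
candidate 7: n = (0, -1, -1, 1) → π⊥ ≈ (+1.4142, +1.0000); max(|x|,|y|,|x±y|/√2) = 1.7071 > 0.8 ⇒ ∉ W

none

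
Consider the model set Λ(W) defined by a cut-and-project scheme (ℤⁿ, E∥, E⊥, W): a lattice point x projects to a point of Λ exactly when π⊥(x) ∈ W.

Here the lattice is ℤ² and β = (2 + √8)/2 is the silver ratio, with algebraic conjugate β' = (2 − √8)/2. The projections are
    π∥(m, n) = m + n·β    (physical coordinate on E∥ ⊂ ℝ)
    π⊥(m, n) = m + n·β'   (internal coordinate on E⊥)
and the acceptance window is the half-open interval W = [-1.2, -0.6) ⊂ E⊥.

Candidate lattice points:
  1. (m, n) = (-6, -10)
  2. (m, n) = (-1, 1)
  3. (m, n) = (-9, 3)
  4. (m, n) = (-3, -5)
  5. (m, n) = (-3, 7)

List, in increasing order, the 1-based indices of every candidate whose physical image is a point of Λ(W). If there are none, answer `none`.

Compute β' = (2−√8)/2 = -0.4142, so π⊥(m,n) = m -0.4142·n.
#1 (-6,-10): internal coord -6 + (-10)·β' = -1.8579; -1.8579 ∉ [-1.2, -0.6) → out
#2 (-1,1): internal coord -1 + (1)·β' = -1.4142; -1.4142 ∉ [-1.2, -0.6) → out
#3 (-9,3): internal coord -9 + (3)·β' = -10.2426; -10.2426 ∉ [-1.2, -0.6) → out
#4 (-3,-5): internal coord -3 + (-5)·β' = -0.9289; -0.9289 ∈ [-1.2, -0.6) → IN Λ
#5 (-3,7): internal coord -3 + (7)·β' = -5.8995; -5.8995 ∉ [-1.2, -0.6) → out

4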